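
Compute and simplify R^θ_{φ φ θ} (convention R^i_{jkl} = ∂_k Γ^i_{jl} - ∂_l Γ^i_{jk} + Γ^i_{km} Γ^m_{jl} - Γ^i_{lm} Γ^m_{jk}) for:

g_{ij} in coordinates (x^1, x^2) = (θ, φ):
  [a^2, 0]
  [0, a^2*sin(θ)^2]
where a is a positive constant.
Non-zero Christoffel symbols (Γ^k_{ij} = Γ^k_{ji}):
Γ^θ_{φ φ} = -sin(2*θ)/2
Γ^φ_{θ φ} = 1/tan(θ)
R^θ_{φ φ θ} = ∂_φ Γ^θ_{φ θ} - ∂_θ Γ^θ_{φ φ} + Γ^θ_{φ m} Γ^m_{φ θ} - Γ^θ_{θ m} Γ^m_{φ φ}
  = (0) - (-cos(2*θ)) + (-cos(θ)^2) - (0) = -sin(θ)^2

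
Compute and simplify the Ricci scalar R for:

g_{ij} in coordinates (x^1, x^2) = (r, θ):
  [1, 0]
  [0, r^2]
Non-zero Christoffel symbols (Γ^k_{ij} = Γ^k_{ji}):
Γ^r_{θ θ} = -r
Γ^θ_{r θ} = 1/r
Ricci tensor (R_{ij} = R^k_{ikj}): R_{rr} = 0, R_{rθ} = 0, R_{θθ} = 0
Inverse metric: g^{rr} = 1, g^{θθ} = 1/r^2
R = g^{ij} R_{ij} = (1)(0) + (1/r^2)(0) = 0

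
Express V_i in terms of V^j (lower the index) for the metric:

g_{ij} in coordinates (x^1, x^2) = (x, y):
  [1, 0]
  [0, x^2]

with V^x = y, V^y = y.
V_i = g_{ij} V^j:
V_x = (1)(y) + (0)(y) = y
V_y = (0)(y) + (x^2)(y) = x^2*y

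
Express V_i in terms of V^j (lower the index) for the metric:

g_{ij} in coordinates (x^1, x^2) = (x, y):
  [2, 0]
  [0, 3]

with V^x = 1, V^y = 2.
V_i = g_{ij} V^j:
V_x = (2)(1) + (0)(2) = 2
V_y = (0)(1) + (3)(2) = 6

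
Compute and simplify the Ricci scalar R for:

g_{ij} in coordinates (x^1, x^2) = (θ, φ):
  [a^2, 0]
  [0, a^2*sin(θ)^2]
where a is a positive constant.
Non-zero Christoffel symbols (Γ^k_{ij} = Γ^k_{ji}):
Γ^θ_{φ φ} = -sin(2*θ)/2
Γ^φ_{θ φ} = 1/tan(θ)
Ricci tensor (R_{ij} = R^k_{ikj}): R_{θθ} = 1, R_{θφ} = 0, R_{φφ} = sin(θ)^2
Inverse metric: g^{θθ} = 1/a^2, g^{φφ} = 1/(a^2*sin(θ)^2)
R = g^{ij} R_{ij} = (1/a^2)(1) + (1/(a^2*sin(θ)^2))(sin(θ)^2) = 2/a^2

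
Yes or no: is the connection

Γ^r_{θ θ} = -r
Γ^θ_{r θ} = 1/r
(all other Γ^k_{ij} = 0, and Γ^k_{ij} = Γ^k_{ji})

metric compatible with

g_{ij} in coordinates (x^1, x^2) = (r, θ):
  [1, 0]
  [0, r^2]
Using ∇_k g_{ij} = ∂_k g_{ij} - Γ^m_{ki} g_{mj} - Γ^m_{kj} g_{im}:
e.g. ∇_r g_{θθ} = (2*r) - (r) - (r) = 0
Every component ∇_k g_{ij} vanishes: the connection is metric compatible.
Yes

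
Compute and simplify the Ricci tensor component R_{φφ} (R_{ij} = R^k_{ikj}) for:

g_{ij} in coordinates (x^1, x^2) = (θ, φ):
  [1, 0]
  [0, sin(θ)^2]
Non-zero Christoffel symbols (Γ^k_{ij} = Γ^k_{ji}):
Γ^θ_{φ φ} = -sin(2*θ)/2
Γ^φ_{θ φ} = 1/tan(θ)
R^θ_{φ θ φ} = ∂_θ Γ^θ_{φ φ} - ∂_φ Γ^θ_{φ θ} + Γ^θ_{θ m} Γ^m_{φ φ} - Γ^θ_{φ m} Γ^m_{φ θ}
  = (-cos(2*θ)) - (0) + (0) - (-cos(θ)^2) = sin(θ)^2
R^φ_{φ φ φ} = 0 (a repeated index in an antisymmetric pair)
R_{φφ} = R^θ_{φ θ φ} + R^φ_{φ φ φ} = (sin(θ)^2) + (0) = sin(θ)^2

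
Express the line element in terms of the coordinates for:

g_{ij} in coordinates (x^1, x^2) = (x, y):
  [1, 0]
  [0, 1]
ds^2 = g_{ij} dx^i dx^j; only the non-zero components contribute.
ds^2 = dx^2 + dy^2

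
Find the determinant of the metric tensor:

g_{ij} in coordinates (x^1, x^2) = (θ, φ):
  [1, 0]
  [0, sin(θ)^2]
For a 2×2 metric: det(g) = g_{11}·g_{22} - g_{12}·g_{21}
= (1)·(sin(θ)^2) - (0)·(0)
= sin(θ)^2 - 0
det(g) = sin(θ)^2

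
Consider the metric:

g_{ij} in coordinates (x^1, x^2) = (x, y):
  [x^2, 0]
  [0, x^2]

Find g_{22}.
With x^1 = x, x^2 = y, g_{22} = g_{yy} is the row-2, column-2 entry of the matrix.
g_{22} = x^2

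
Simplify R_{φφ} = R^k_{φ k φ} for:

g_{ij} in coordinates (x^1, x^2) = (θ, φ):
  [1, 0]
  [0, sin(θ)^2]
Non-zero Christoffel symbols (Γ^k_{ij} = Γ^k_{ji}):
Γ^θ_{φ φ} = -sin(2*θ)/2
Γ^φ_{θ φ} = 1/tan(θ)
R^θ_{φ θ φ} = ∂_θ Γ^θ_{φ φ} - ∂_φ Γ^θ_{φ θ} + Γ^θ_{θ m} Γ^m_{φ φ} - Γ^θ_{φ m} Γ^m_{φ θ}
  = (-cos(2*θ)) - (0) + (0) - (-cos(θ)^2) = sin(θ)^2
R^φ_{φ φ φ} = 0 (a repeated index in an antisymmetric pair)
R_{φφ} = R^θ_{φ θ φ} + R^φ_{φ φ φ} = (sin(θ)^2) + (0) = sin(θ)^2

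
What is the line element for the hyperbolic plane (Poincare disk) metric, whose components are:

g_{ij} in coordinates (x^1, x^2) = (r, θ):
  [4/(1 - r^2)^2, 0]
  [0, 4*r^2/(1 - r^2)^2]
ds^2 = g_{ij} dx^i dx^j; only the non-zero components contribute.
ds^2 = (4/(1 - r^2)^2) dr^2 + (4*r^2/(1 - r^2)^2) dθ^2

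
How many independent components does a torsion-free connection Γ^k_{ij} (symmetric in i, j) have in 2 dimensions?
Γ^k_{ij} has n choices for the upper index and n(n+1)/2 independent symmetric lower index pairs.
Total = 2 × 2×3/2 = 2 × 3 = 6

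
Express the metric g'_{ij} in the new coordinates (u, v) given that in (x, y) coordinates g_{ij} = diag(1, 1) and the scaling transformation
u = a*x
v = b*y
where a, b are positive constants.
Invert the transformation: x = u/a, y = v/b
g'_{ij} = (∂x^k/∂x'^i)(∂x^l/∂x'^j) g_{kl}; with g_{kl} = δ_{kl} this is Σ_k (∂x^k/∂x'^i)(∂x^k/∂x'^j).
Jacobian: ∂x/∂u = 1/a, ∂x/∂v = 0, ∂y/∂u = 0, ∂y/∂v = 1/b
g'_{uu} = (1/a)(1/a) + (0)(0) = 1/a^2
g'_{uv} = (1/a)(0) + (0)(1/b) = 0
g'_{vv} = (0)(0) + (1/b)(1/b) = 1/b^2
g'_{ij} = diag(1/a^2, 1/b^2)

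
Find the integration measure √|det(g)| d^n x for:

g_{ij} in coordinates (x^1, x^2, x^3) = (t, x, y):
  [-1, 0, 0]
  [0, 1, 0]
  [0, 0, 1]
det(g) = -1
√|det(g)| = 1
Volume element: dV = 1 dt dx dy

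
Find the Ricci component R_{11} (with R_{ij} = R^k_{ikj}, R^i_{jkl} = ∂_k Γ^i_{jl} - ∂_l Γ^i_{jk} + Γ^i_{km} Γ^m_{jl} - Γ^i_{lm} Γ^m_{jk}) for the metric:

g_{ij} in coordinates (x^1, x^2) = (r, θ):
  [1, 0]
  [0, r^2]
Non-zero Christoffel symbols (Γ^k_{ij} = Γ^k_{ji}):
Γ^r_{θ θ} = -r
Γ^θ_{r θ} = 1/r
R^r_{r r r} = 0 (a repeated index in an antisymmetric pair)
R^θ_{r θ r} = ∂_θ Γ^θ_{r r} - ∂_r Γ^θ_{r θ} + Γ^θ_{θ m} Γ^m_{r r} - Γ^θ_{r m} Γ^m_{r θ}
  = (0) - (-1/r^2) + (0) - (1/r^2) = 0
R_{rr} = R^r_{r r r} + R^θ_{r θ r} = (0) + (0) = 0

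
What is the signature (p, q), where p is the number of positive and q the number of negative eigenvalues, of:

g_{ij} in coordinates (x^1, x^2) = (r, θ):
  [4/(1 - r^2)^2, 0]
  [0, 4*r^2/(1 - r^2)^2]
The metric is diagonal, so its eigenvalues are the diagonal entries: 4/(1 - r^2)^2, 4*r^2/(1 - r^2)^2 (at a generic point, where coordinate-dependent entries are positive).
2 positive, 0 negative.
(2, 0) - Riemannian (positive definite)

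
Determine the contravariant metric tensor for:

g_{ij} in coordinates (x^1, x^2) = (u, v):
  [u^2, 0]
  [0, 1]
The metric is diagonal, so g^{ij} is diagonal with entries 1/g_{ii}: diag(1/(u^2), 1).
g^{ij}:
  [1/u^2, 0]
  [0, 1]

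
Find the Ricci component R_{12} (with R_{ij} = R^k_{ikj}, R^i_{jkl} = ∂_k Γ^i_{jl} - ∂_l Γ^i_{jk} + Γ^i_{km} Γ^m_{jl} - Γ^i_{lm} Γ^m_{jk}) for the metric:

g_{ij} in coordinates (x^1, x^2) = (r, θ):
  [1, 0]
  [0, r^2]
Non-zero Christoffel symbols (Γ^k_{ij} = Γ^k_{ji}):
Γ^r_{θ θ} = -r
Γ^θ_{r θ} = 1/r
R^r_{r r θ} = 0 (a repeated index in an antisymmetric pair)
R^θ_{r θ θ} = 0 (a repeated index in an antisymmetric pair)
R_{rθ} = R^r_{r r θ} + R^θ_{r θ θ} = (0) + (0) = 0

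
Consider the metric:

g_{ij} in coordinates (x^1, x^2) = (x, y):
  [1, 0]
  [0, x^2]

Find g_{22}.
With x^1 = x, x^2 = y, g_{22} = g_{yy} is the row-2, column-2 entry of the matrix.
g_{22} = x^2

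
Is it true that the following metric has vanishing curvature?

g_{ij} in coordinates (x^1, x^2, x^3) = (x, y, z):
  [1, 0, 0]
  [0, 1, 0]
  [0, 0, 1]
All metric components are constant, so every Christoffel symbol vanishes and R^i_{jkl} = 0.
Yes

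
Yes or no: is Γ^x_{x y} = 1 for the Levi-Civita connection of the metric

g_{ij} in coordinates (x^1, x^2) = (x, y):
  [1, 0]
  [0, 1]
Γ^x_{x y} = (1/2) g^{xx} (∂_x g_{xy} + ∂_y g_{xx} - ∂_x g_{xy}) = (1/2)(1)((0) + (0) - (0)) = 0
This differs from the proposed value 1.
No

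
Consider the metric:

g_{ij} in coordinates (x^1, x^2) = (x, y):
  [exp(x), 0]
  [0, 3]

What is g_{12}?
With x^1 = x, x^2 = y, g_{12} = g_{xy} is the row-1, column-2 entry of the matrix.
g_{12} = 0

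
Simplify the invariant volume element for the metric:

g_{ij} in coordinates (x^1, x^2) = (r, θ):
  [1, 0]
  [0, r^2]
det(g) = r^2
√|det(g)| = r
Volume element: dV = r dr dθ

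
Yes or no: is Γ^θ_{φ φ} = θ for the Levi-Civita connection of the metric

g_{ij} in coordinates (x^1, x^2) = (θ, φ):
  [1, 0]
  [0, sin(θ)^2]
Γ^θ_{φ φ} = (1/2) g^{θθ} (∂_φ g_{θφ} + ∂_φ g_{θφ} - ∂_θ g_{φφ}) = (1/2)(1)((0) + (0) - (sin(2*θ))) = -sin(2*θ)/2
This differs from the proposed value θ.
No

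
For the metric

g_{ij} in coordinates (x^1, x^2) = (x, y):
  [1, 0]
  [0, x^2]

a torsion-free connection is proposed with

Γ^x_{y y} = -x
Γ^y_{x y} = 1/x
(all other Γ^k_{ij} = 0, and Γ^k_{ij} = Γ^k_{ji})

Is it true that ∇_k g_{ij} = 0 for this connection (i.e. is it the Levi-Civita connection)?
Using ∇_k g_{ij} = ∂_k g_{ij} - Γ^m_{ki} g_{mj} - Γ^m_{kj} g_{im}:
e.g. ∇_x g_{yy} = (2*x) - (x) - (x) = 0
Every component ∇_k g_{ij} vanishes: the connection is metric compatible.
Yes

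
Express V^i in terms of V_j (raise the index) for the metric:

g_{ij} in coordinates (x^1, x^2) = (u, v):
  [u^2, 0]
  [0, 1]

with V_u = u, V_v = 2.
Inverse metric (diagonal): g^{uu} = 1/u^2, g^{vv} = 1
V^i = g^{ij} V_j:
V^u = (1/u^2)(u) + (0)(2) = 1/u
V^v = (0)(u) + (1)(2) = 2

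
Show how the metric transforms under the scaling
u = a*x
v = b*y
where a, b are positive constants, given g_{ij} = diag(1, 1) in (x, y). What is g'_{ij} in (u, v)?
Invert the transformation: x = u/a, y = v/b
g'_{ij} = (∂x^k/∂x'^i)(∂x^l/∂x'^j) g_{kl}; with g_{kl} = δ_{kl} this is Σ_k (∂x^k/∂x'^i)(∂x^k/∂x'^j).
Jacobian: ∂x/∂u = 1/a, ∂x/∂v = 0, ∂y/∂u = 0, ∂y/∂v = 1/b
g'_{uu} = (1/a)(1/a) + (0)(0) = 1/a^2
g'_{uv} = (1/a)(0) + (0)(1/b) = 0
g'_{vv} = (0)(0) + (1/b)(1/b) = 1/b^2
g'_{ij} = diag(1/a^2, 1/b^2)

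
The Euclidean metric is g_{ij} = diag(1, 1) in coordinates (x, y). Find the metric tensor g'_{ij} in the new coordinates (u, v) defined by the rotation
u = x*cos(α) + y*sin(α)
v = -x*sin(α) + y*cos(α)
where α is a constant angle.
Invert the transformation: x = u*cos(α) - v*sin(α), y = u*sin(α) + v*cos(α)
g'_{ij} = (∂x^k/∂x'^i)(∂x^l/∂x'^j) g_{kl}; with g_{kl} = δ_{kl} this is Σ_k (∂x^k/∂x'^i)(∂x^k/∂x'^j).
Jacobian: ∂x/∂u = cos(α), ∂x/∂v = -sin(α), ∂y/∂u = sin(α), ∂y/∂v = cos(α)
g'_{uu} = (cos(α))(cos(α)) + (sin(α))(sin(α)) = 1
g'_{uv} = (cos(α))(-sin(α)) + (sin(α))(cos(α)) = 0
g'_{vv} = (-sin(α))(-sin(α)) + (cos(α))(cos(α)) = 1
g'_{ij} = diag(1, 1)
The Euclidean metric is invariant under rotations.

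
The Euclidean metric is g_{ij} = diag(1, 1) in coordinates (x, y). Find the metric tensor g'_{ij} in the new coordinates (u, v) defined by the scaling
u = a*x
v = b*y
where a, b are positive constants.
Invert the transformation: x = u/a, y = v/b
g'_{ij} = (∂x^k/∂x'^i)(∂x^l/∂x'^j) g_{kl}; with g_{kl} = δ_{kl} this is Σ_k (∂x^k/∂x'^i)(∂x^k/∂x'^j).
Jacobian: ∂x/∂u = 1/a, ∂x/∂v = 0, ∂y/∂u = 0, ∂y/∂v = 1/b
g'_{uu} = (1/a)(1/a) + (0)(0) = 1/a^2
g'_{uv} = (1/a)(0) + (0)(1/b) = 0
g'_{vv} = (0)(0) + (1/b)(1/b) = 1/b^2
g'_{ij} = diag(1/a^2, 1/b^2)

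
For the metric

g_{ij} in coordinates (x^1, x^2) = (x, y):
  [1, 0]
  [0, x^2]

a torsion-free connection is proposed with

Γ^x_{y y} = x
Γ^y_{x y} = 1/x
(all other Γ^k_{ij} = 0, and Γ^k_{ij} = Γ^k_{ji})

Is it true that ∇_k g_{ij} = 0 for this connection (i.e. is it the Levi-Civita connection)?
Using ∇_k g_{ij} = ∂_k g_{ij} - Γ^m_{ki} g_{mj} - Γ^m_{kj} g_{im}:
∇_y g_{xy} = (0) - (x) - (x) = -2*x ≠ 0
So the connection is not metric compatible (it is not the Levi-Civita connection).
No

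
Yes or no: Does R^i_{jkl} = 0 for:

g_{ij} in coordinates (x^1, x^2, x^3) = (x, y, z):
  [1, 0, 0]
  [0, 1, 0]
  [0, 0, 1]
All metric components are constant, so every Christoffel symbol vanishes and R^i_{jkl} = 0.
Yes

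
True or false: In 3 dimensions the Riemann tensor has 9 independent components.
n^2(n^2-1)/12 = 9·8/12 = 6 independent components for n = 3.
False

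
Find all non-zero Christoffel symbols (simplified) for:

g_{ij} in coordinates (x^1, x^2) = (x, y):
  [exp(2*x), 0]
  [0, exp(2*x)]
Using Γ^k_{ij} = (1/2) g^{km} (∂_i g_{mj} + ∂_j g_{mi} - ∂_m g_{ij}); the metric is diagonal, so only the m = k term contributes.
Non-zero symbols (using the symmetry Γ^k_{ij} = Γ^k_{ji}):
Γ^x_{x x} = (1/2) g^{xx} (∂_x g_{xx} + ∂_x g_{xx} - ∂_x g_{xx}) = (1/2)(exp(-2*x))((2*exp(2*x)) + (2*exp(2*x)) - (2*exp(2*x))) = 1
Γ^x_{y y} = (1/2) g^{xx} (∂_y g_{xy} + ∂_y g_{xy} - ∂_x g_{yy}) = (1/2)(exp(-2*x))((0) + (0) - (2*exp(2*x))) = -1
Γ^y_{x y} = (1/2) g^{yy} (∂_x g_{yy} + ∂_y g_{yx} - ∂_y g_{xy}) = (1/2)(exp(-2*x))((2*exp(2*x)) + (0) - (0)) = 1
All other Christoffel symbols are zero.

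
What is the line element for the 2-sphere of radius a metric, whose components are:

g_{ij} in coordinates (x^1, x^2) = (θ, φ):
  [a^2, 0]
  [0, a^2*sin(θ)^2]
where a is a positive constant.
ds^2 = g_{ij} dx^i dx^j; only the non-zero components contribute.
ds^2 = a^2 dθ^2 + a^2*sin(θ)^2 dφ^2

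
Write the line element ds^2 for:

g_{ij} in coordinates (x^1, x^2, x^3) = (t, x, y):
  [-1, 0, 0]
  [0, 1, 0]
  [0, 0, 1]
ds^2 = g_{ij} dx^i dx^j; only the non-zero components contribute.
ds^2 = -dt^2 + dx^2 + dy^2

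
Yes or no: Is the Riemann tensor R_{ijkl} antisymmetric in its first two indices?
R_{ijkl} = -R_{jikl} (follows from metric compatibility).
Yes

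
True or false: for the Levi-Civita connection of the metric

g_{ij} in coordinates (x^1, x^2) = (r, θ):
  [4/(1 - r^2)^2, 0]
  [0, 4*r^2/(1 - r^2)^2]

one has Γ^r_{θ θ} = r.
Γ^r_{θ θ} = (1/2) g^{rr} (∂_θ g_{rθ} + ∂_θ g_{rθ} - ∂_r g_{θθ}) = (1/2)((1 - r^2)^2/4)((0) + (0) - (-8*(r^3 + r)/(r^2 - 1)^3)) = (r^3 + r)/(r^2 - 1)
This differs from the proposed value r.
False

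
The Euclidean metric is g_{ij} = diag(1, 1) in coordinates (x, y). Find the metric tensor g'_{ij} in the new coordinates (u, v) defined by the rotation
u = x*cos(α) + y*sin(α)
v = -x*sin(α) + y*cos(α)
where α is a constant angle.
Invert the transformation: x = u*cos(α) - v*sin(α), y = u*sin(α) + v*cos(α)
g'_{ij} = (∂x^k/∂x'^i)(∂x^l/∂x'^j) g_{kl}; with g_{kl} = δ_{kl} this is Σ_k (∂x^k/∂x'^i)(∂x^k/∂x'^j).
Jacobian: ∂x/∂u = cos(α), ∂x/∂v = -sin(α), ∂y/∂u = sin(α), ∂y/∂v = cos(α)
g'_{uu} = (cos(α))(cos(α)) + (sin(α))(sin(α)) = 1
g'_{uv} = (cos(α))(-sin(α)) + (sin(α))(cos(α)) = 0
g'_{vv} = (-sin(α))(-sin(α)) + (cos(α))(cos(α)) = 1
g'_{ij} = diag(1, 1)
The Euclidean metric is invariant under rotations.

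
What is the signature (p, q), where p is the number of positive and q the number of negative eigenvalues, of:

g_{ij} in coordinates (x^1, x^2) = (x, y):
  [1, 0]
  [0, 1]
The metric is diagonal, so its eigenvalues are the diagonal entries: 1, 1 (at a generic point, where coordinate-dependent entries are positive).
2 positive, 0 negative.
(2, 0) - Riemannian (positive definite)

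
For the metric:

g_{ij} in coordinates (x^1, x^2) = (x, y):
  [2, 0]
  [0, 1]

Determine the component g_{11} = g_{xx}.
With x^1 = x, x^2 = y, g_{11} = g_{xx} is the row-1, column-1 entry of the matrix.
g_{11} = 2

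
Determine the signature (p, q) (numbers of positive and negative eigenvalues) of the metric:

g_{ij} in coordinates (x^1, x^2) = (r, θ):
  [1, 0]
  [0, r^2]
The metric is diagonal, so its eigenvalues are the diagonal entries: 1, r^2 (at a generic point, where coordinate-dependent entries are positive).
2 positive, 0 negative.
(2, 0) - Riemannian (positive definite)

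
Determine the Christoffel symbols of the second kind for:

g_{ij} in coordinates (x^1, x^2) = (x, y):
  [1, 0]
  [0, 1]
Using Γ^k_{ij} = (1/2) g^{km} (∂_i g_{mj} + ∂_j g_{mi} - ∂_m g_{ij}); the metric is diagonal, so only the m = k term contributes.
Every metric component is constant, so all ∂_m g_{ij} = 0 and every Christoffel symbol vanishes.
All Christoffel symbols are zero.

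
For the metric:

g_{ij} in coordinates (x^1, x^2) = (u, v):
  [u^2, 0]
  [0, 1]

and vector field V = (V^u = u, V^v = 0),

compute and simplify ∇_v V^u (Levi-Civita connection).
Non-zero Christoffel symbols:
Γ^u_{u u} = 1/u
∇_v V^u = ∂_v V^u + Γ^u_{v j} V^j
  = (0) + (0)(u) + (0)(0)
  = 0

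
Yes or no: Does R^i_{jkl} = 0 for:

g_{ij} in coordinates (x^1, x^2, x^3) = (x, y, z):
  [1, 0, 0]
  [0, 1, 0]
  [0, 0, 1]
All metric components are constant, so every Christoffel symbol vanishes and R^i_{jkl} = 0.
Yes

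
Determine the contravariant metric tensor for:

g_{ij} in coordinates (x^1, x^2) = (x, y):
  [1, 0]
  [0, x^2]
The metric is diagonal, so g^{ij} is diagonal with entries 1/g_{ii}: diag(1, 1/(x^2)).
g^{ij}:
  [1, 0]
  [0, 1/x^2]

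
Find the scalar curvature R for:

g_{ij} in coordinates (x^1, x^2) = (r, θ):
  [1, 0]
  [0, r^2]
Non-zero Christoffel symbols (Γ^k_{ij} = Γ^k_{ji}):
Γ^r_{θ θ} = -r
Γ^θ_{r θ} = 1/r
Ricci tensor (R_{ij} = R^k_{ikj}): R_{rr} = 0, R_{rθ} = 0, R_{θθ} = 0
Inverse metric: g^{rr} = 1, g^{θθ} = 1/r^2
R = g^{ij} R_{ij} = (1)(0) + (1/r^2)(0) = 0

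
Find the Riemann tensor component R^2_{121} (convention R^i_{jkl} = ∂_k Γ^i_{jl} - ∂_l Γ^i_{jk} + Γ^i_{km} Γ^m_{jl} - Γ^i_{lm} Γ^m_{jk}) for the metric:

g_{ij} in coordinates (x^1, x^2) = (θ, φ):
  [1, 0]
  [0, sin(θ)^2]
Non-zero Christoffel symbols (Γ^k_{ij} = Γ^k_{ji}):
Γ^θ_{φ φ} = -sin(2*θ)/2
Γ^φ_{θ φ} = 1/tan(θ)
R^φ_{θ φ θ} = ∂_φ Γ^φ_{θ θ} - ∂_θ Γ^φ_{θ φ} + Γ^φ_{φ m} Γ^m_{θ θ} - Γ^φ_{θ m} Γ^m_{θ φ}
  = (0) - (-1/sin(θ)^2) + (0) - (1/tan(θ)^2) = 1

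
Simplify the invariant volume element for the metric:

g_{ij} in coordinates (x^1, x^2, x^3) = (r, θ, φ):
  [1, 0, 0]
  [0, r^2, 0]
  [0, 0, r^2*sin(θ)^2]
det(g) = r^4*sin(θ)^2
√|det(g)| = r^2*sin(θ) (taking 0 < θ < π so that |sin(θ)| = sin(θ))
Volume element: dV = r^2*sin(θ) dr dθ dφ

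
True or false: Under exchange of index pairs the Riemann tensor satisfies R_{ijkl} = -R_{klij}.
The pair-exchange symmetry has a plus sign: R_{ijkl} = +R_{klij}.
False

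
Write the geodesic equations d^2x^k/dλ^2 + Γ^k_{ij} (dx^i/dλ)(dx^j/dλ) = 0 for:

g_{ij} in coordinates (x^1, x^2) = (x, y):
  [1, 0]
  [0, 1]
Geodesic equation: d^2x^k/dλ^2 + Γ^k_{ij} (dx^i/dλ)(dx^j/dλ) = 0.
All Christoffel symbols vanish, so the geodesics are straight lines:
d^2x/dλ^2 = 0
d^2y/dλ^2 = 0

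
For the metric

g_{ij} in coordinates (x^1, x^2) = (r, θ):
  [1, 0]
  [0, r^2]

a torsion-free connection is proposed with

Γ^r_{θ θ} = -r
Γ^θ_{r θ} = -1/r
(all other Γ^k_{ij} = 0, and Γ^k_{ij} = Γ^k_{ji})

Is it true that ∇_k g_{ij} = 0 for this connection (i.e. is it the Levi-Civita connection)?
Using ∇_k g_{ij} = ∂_k g_{ij} - Γ^m_{ki} g_{mj} - Γ^m_{kj} g_{im}:
∇_r g_{θθ} = (2*r) - (-r) - (-r) = 4*r ≠ 0
So the connection is not metric compatible (it is not the Levi-Civita connection).
No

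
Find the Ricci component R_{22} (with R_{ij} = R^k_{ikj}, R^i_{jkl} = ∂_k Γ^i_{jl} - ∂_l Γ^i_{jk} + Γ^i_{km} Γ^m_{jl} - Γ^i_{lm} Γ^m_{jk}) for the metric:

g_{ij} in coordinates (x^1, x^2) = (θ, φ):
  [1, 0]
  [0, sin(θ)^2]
Non-zero Christoffel symbols (Γ^k_{ij} = Γ^k_{ji}):
Γ^θ_{φ φ} = -sin(2*θ)/2
Γ^φ_{θ φ} = 1/tan(θ)
R^θ_{φ θ φ} = ∂_θ Γ^θ_{φ φ} - ∂_φ Γ^θ_{φ θ} + Γ^θ_{θ m} Γ^m_{φ φ} - Γ^θ_{φ m} Γ^m_{φ θ}
  = (-cos(2*θ)) - (0) + (0) - (-cos(θ)^2) = sin(θ)^2
R^φ_{φ φ φ} = 0 (a repeated index in an antisymmetric pair)
R_{φφ} = R^θ_{φ θ φ} + R^φ_{φ φ φ} = (sin(θ)^2) + (0) = sin(θ)^2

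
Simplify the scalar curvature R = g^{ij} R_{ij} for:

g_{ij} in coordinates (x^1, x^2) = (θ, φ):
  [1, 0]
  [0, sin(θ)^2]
Non-zero Christoffel symbols (Γ^k_{ij} = Γ^k_{ji}):
Γ^θ_{φ φ} = -sin(2*θ)/2
Γ^φ_{θ φ} = 1/tan(θ)
Ricci tensor (R_{ij} = R^k_{ikj}): R_{θθ} = 1, R_{θφ} = 0, R_{φφ} = sin(θ)^2
Inverse metric: g^{θθ} = 1, g^{φφ} = 1/sin(θ)^2
R = g^{ij} R_{ij} = (1)(1) + (1/sin(θ)^2)(sin(θ)^2) = 2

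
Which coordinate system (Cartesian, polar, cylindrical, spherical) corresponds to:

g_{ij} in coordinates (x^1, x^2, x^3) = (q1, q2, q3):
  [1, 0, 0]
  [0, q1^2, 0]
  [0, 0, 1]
The line element ds^2 = dq1^2 + q1^2 dq2^2 + dq3^2 is dr^2 + r^2 dθ^2 + dz^2 with q1 = r, q2 = θ, q3 = z.
cylindrical coordinates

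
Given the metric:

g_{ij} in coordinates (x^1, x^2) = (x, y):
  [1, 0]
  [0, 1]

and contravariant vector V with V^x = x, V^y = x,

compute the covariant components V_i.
V_i = g_{ij} V^j:
V_x = (1)(x) + (0)(x) = x
V_y = (0)(x) + (1)(x) = x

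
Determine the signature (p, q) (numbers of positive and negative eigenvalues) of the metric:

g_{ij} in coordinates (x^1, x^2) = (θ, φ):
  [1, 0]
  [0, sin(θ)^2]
The metric is diagonal, so its eigenvalues are the diagonal entries: 1, sin(θ)^2 (at a generic point, where coordinate-dependent entries are positive).
2 positive, 0 negative.
(2, 0) - Riemannian (positive definite)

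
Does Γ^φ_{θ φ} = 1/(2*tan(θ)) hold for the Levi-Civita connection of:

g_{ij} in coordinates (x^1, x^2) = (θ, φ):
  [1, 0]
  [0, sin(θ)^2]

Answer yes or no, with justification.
Γ^φ_{θ φ} = (1/2) g^{φφ} (∂_θ g_{φφ} + ∂_φ g_{φθ} - ∂_φ g_{θφ}) = (1/2)(1/sin(θ)^2)((sin(2*θ)) + (0) - (0)) = 1/tan(θ)
This differs from the proposed value 1/(2*tan(θ)).
No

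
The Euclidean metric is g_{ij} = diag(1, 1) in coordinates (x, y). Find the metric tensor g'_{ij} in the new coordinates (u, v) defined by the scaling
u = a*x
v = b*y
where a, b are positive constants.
Invert the transformation: x = u/a, y = v/b
g'_{ij} = (∂x^k/∂x'^i)(∂x^l/∂x'^j) g_{kl}; with g_{kl} = δ_{kl} this is Σ_k (∂x^k/∂x'^i)(∂x^k/∂x'^j).
Jacobian: ∂x/∂u = 1/a, ∂x/∂v = 0, ∂y/∂u = 0, ∂y/∂v = 1/b
g'_{uu} = (1/a)(1/a) + (0)(0) = 1/a^2
g'_{uv} = (1/a)(0) + (0)(1/b) = 0
g'_{vv} = (0)(0) + (1/b)(1/b) = 1/b^2
g'_{ij} = diag(1/a^2, 1/b^2)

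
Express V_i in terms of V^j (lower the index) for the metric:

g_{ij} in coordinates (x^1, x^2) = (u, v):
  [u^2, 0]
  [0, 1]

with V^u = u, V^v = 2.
V_i = g_{ij} V^j:
V_u = (u^2)(u) + (0)(2) = u^3
V_v = (0)(u) + (1)(2) = 2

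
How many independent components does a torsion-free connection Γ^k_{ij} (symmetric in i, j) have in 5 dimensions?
Γ^k_{ij} has n choices for the upper index and n(n+1)/2 independent symmetric lower index pairs.
Total = 5 × 5×6/2 = 5 × 15 = 75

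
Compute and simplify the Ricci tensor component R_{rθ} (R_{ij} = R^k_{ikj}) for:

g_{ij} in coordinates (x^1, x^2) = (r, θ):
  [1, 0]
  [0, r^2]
Non-zero Christoffel symbols (Γ^k_{ij} = Γ^k_{ji}):
Γ^r_{θ θ} = -r
Γ^θ_{r θ} = 1/r
R^r_{r r θ} = 0 (a repeated index in an antisymmetric pair)
R^θ_{r θ θ} = 0 (a repeated index in an antisymmetric pair)
R_{rθ} = R^r_{r r θ} + R^θ_{r θ θ} = (0) + (0) = 0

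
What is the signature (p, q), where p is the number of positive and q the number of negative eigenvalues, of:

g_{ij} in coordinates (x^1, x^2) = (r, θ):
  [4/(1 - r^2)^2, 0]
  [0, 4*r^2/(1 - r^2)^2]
The metric is diagonal, so its eigenvalues are the diagonal entries: 4/(1 - r^2)^2, 4*r^2/(1 - r^2)^2 (at a generic point, where coordinate-dependent entries are positive).
2 positive, 0 negative.
(2, 0) - Riemannian (positive definite)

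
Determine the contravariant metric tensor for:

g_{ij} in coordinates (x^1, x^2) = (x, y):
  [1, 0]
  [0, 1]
The metric is diagonal, so g^{ij} is diagonal with entries 1/g_{ii}: diag(1, 1).
g^{ij}:
  [1, 0]
  [0, 1]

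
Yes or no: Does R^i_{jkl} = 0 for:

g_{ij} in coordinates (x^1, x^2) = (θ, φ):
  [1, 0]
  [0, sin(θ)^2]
Non-zero Christoffel symbols:
Γ^θ_{φ φ} = -sin(2*θ)/2
Γ^φ_{θ φ} = 1/tan(θ)
Ricci tensor: R_{θθ} = 1, R_{θφ} = 0, R_{φφ} = sin(θ)^2
The Ricci tensor is non-zero, so the Riemann tensor is non-zero: not flat.
No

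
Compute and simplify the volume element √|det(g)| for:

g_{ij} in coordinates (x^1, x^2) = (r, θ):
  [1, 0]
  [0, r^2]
det(g) = r^2
√|det(g)| = r
Volume element: dV = r dr dθ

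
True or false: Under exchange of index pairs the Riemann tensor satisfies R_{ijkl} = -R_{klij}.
The pair-exchange symmetry has a plus sign: R_{ijkl} = +R_{klij}.
False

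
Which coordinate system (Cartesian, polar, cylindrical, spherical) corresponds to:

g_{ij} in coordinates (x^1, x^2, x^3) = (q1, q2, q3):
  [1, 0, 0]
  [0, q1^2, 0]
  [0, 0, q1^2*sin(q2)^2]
The line element ds^2 = dq1^2 + q1^2 dq2^2 + q1^2 sin(q2)^2 dq3^2 is dr^2 + r^2 dθ^2 + r^2 sin(θ)^2 dφ^2 with q1 = r, q2 = θ, q3 = φ.
spherical coordinates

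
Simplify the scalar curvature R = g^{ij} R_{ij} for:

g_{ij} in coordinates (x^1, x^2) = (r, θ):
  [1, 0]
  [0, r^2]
Non-zero Christoffel symbols (Γ^k_{ij} = Γ^k_{ji}):
Γ^r_{θ θ} = -r
Γ^θ_{r θ} = 1/r
Ricci tensor (R_{ij} = R^k_{ikj}): R_{rr} = 0, R_{rθ} = 0, R_{θθ} = 0
Inverse metric: g^{rr} = 1, g^{θθ} = 1/r^2
R = g^{ij} R_{ij} = (1)(0) + (1/r^2)(0) = 0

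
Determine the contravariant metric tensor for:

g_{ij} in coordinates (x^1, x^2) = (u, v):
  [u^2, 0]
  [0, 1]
The metric is diagonal, so g^{ij} is diagonal with entries 1/g_{ii}: diag(1/(u^2), 1).
g^{ij}:
  [1/u^2, 0]
  [0, 1]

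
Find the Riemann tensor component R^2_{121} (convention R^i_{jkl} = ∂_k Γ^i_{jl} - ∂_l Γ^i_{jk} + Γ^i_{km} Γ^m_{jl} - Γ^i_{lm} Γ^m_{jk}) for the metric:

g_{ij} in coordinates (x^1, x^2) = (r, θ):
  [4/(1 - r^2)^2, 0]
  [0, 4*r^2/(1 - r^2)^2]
Non-zero Christoffel symbols (Γ^k_{ij} = Γ^k_{ji}):
Γ^r_{r r} = 2*r/(1 - r^2)
Γ^r_{θ θ} = (r^3 + r)/(r^2 - 1)
Γ^θ_{r θ} = (-r^2 - 1)/(r^3 - r)
R^θ_{r θ r} = ∂_θ Γ^θ_{r r} - ∂_r Γ^θ_{r θ} + Γ^θ_{θ m} Γ^m_{r r} - Γ^θ_{r m} Γ^m_{r θ}
  = (0) - ((r^4 + 4*r^2 - 1)/(r^3 - r)^2) + (2*(r^2 + 1)/(r^2 - 1)^2) - ((r^2 + 1)^2/(r^3 - r)^2) = -4/(r^2 - 1)^2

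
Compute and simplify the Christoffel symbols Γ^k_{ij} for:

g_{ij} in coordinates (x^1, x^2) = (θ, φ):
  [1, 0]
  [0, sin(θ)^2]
Using Γ^k_{ij} = (1/2) g^{km} (∂_i g_{mj} + ∂_j g_{mi} - ∂_m g_{ij}); the metric is diagonal, so only the m = k term contributes.
Non-zero symbols (using the symmetry Γ^k_{ij} = Γ^k_{ji}):
Γ^θ_{φ φ} = (1/2) g^{θθ} (∂_φ g_{θφ} + ∂_φ g_{θφ} - ∂_θ g_{φφ}) = (1/2)(1)((0) + (0) - (sin(2*θ))) = -sin(2*θ)/2
Γ^φ_{θ φ} = (1/2) g^{φφ} (∂_θ g_{φφ} + ∂_φ g_{φθ} - ∂_φ g_{θφ}) = (1/2)(1/sin(θ)^2)((sin(2*θ)) + (0) - (0)) = 1/tan(θ)
All other Christoffel symbols are zero.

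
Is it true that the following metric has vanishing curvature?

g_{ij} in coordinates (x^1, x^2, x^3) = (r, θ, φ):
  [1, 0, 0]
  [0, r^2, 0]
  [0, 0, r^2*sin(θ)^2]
Non-zero Christoffel symbols:
Γ^r_{θ θ} = -r
Γ^r_{φ φ} = -r*sin(θ)^2
Γ^θ_{r θ} = 1/r
Γ^θ_{φ φ} = -sin(2*θ)/2
Γ^φ_{r φ} = 1/r
Γ^φ_{θ φ} = 1/tan(θ)
Ricci tensor: R_{rr} = 0, R_{rθ} = 0, R_{rφ} = 0, R_{θθ} = 0, R_{θφ} = 0, R_{φφ} = 0
All R_{ij} vanish; in 3 dimensions the Riemann tensor is fully determined by the Ricci tensor, so R^i_{jkl} = 0: the metric is flat (curvilinear coordinates on flat space).
Yes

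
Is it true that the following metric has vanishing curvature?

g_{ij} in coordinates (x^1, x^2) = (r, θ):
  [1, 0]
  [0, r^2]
Non-zero Christoffel symbols:
Γ^r_{θ θ} = -r
Γ^θ_{r θ} = 1/r
Ricci tensor: R_{rr} = 0, R_{rθ} = 0, R_{θθ} = 0
All R_{ij} vanish; in 2 dimensions the Riemann tensor is fully determined by the Ricci tensor, so R^i_{jkl} = 0: the metric is flat (curvilinear coordinates on flat space).
Yes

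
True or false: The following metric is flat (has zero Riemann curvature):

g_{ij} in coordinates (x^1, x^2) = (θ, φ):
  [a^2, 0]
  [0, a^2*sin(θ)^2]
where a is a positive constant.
Non-zero Christoffel symbols:
Γ^θ_{φ φ} = -sin(2*θ)/2
Γ^φ_{θ φ} = 1/tan(θ)
Ricci tensor: R_{θθ} = 1, R_{θφ} = 0, R_{φφ} = sin(θ)^2
The Ricci tensor is non-zero, so the Riemann tensor is non-zero: not flat.
False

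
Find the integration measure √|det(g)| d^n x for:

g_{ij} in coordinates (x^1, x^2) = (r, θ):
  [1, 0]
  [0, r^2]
det(g) = r^2
√|det(g)| = r
Volume element: dV = r dr dθ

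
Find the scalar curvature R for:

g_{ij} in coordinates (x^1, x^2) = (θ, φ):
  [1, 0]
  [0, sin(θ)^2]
Non-zero Christoffel symbols (Γ^k_{ij} = Γ^k_{ji}):
Γ^θ_{φ φ} = -sin(2*θ)/2
Γ^φ_{θ φ} = 1/tan(θ)
Ricci tensor (R_{ij} = R^k_{ikj}): R_{θθ} = 1, R_{θφ} = 0, R_{φφ} = sin(θ)^2
Inverse metric: g^{θθ} = 1, g^{φφ} = 1/sin(θ)^2
R = g^{ij} R_{ij} = (1)(1) + (1/sin(θ)^2)(sin(θ)^2) = 2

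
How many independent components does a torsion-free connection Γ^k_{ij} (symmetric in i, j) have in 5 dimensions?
Γ^k_{ij} has n choices for the upper index and n(n+1)/2 independent symmetric lower index pairs.
Total = 5 × 5×6/2 = 5 × 15 = 75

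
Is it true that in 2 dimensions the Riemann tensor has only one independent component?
The number of independent components is n^2(n^2-1)/12 = 4·3/12 = 1 for n = 2 (e.g. R_{1212}).
Yes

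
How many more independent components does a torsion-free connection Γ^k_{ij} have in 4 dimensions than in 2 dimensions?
Independent components in n dimensions: n × n(n+1)/2 = n^2(n+1)/2.
4D: 4 × 10 = 40
2D: 2 × 3 = 6
Difference = 40 - 6 = 34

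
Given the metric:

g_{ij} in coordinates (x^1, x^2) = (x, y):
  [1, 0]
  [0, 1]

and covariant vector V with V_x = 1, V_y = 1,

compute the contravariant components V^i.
Inverse metric (diagonal): g^{xx} = 1, g^{yy} = 1
V^i = g^{ij} V_j:
V^x = (1)(1) + (0)(1) = 1
V^y = (0)(1) + (1)(1) = 1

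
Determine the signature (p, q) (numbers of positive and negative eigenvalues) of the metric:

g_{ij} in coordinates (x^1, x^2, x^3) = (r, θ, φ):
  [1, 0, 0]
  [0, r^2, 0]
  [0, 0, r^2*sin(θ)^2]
The metric is diagonal, so its eigenvalues are the diagonal entries: 1, r^2, r^2*sin(θ)^2 (at a generic point, where coordinate-dependent entries are positive).
3 positive, 0 negative.
(3, 0) - Riemannian (positive definite)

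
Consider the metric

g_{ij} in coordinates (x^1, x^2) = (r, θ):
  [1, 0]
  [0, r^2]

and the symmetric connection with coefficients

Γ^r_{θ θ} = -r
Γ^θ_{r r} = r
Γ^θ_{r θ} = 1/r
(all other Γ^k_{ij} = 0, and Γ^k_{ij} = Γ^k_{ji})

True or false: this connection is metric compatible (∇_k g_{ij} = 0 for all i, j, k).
Using ∇_k g_{ij} = ∂_k g_{ij} - Γ^m_{ki} g_{mj} - Γ^m_{kj} g_{im}:
∇_r g_{rθ} = (0) - (r^3) - (0) = -r^3 ≠ 0
So the connection is not metric compatible (it is not the Levi-Civita connection).
False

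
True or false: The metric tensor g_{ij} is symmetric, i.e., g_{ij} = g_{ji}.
By definition the metric is a symmetric bilinear form, g_{ij} = g_{ji}.
True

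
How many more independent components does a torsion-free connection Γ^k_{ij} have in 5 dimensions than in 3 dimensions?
Independent components in n dimensions: n × n(n+1)/2 = n^2(n+1)/2.
5D: 5 × 15 = 75
3D: 3 × 6 = 18
Difference = 75 - 18 = 57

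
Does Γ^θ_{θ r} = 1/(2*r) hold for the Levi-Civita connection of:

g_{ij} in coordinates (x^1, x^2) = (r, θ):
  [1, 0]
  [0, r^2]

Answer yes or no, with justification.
Γ^θ_{θ r} = (1/2) g^{θθ} (∂_θ g_{θr} + ∂_r g_{θθ} - ∂_θ g_{θr}) = (1/2)(1/r^2)((0) + (2*r) - (0)) = 1/r
This differs from the proposed value 1/(2*r).
No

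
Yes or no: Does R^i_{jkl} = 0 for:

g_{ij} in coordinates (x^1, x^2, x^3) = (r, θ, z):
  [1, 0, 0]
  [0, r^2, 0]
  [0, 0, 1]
Non-zero Christoffel symbols:
Γ^r_{θ θ} = -r
Γ^θ_{r θ} = 1/r
Ricci tensor: R_{rr} = 0, R_{rθ} = 0, R_{rz} = 0, R_{θθ} = 0, R_{θz} = 0, R_{zz} = 0
All R_{ij} vanish; in 3 dimensions the Riemann tensor is fully determined by the Ricci tensor, so R^i_{jkl} = 0: the metric is flat (curvilinear coordinates on flat space).
Yes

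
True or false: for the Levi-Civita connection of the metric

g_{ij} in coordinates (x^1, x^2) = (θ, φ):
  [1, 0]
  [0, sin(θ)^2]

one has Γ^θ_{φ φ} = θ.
Γ^θ_{φ φ} = (1/2) g^{θθ} (∂_φ g_{θφ} + ∂_φ g_{θφ} - ∂_θ g_{φφ}) = (1/2)(1)((0) + (0) - (sin(2*θ))) = -sin(2*θ)/2
This differs from the proposed value θ.
False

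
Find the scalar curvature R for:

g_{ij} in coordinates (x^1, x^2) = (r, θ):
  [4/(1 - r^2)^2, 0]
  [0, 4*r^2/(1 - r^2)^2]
Non-zero Christoffel symbols (Γ^k_{ij} = Γ^k_{ji}):
Γ^r_{r r} = 2*r/(1 - r^2)
Γ^r_{θ θ} = (r^3 + r)/(r^2 - 1)
Γ^θ_{r θ} = (-r^2 - 1)/(r^3 - r)
Ricci tensor (R_{ij} = R^k_{ikj}): R_{rr} = -4/(r^2 - 1)^2, R_{rθ} = 0, R_{θθ} = -4*r^2/(r^2 - 1)^2
Inverse metric: g^{rr} = (1 - r^2)^2/4, g^{θθ} = (1 - r^2)^2/(4*r^2)
R = g^{ij} R_{ij} = ((1 - r^2)^2/4)(-4/(r^2 - 1)^2) + ((1 - r^2)^2/(4*r^2))(-4*r^2/(r^2 - 1)^2) = -2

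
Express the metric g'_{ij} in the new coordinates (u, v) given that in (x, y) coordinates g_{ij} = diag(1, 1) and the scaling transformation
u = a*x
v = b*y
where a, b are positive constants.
Invert the transformation: x = u/a, y = v/b
g'_{ij} = (∂x^k/∂x'^i)(∂x^l/∂x'^j) g_{kl}; with g_{kl} = δ_{kl} this is Σ_k (∂x^k/∂x'^i)(∂x^k/∂x'^j).
Jacobian: ∂x/∂u = 1/a, ∂x/∂v = 0, ∂y/∂u = 0, ∂y/∂v = 1/b
g'_{uu} = (1/a)(1/a) + (0)(0) = 1/a^2
g'_{uv} = (1/a)(0) + (0)(1/b) = 0
g'_{vv} = (0)(0) + (1/b)(1/b) = 1/b^2
g'_{ij} = diag(1/a^2, 1/b^2)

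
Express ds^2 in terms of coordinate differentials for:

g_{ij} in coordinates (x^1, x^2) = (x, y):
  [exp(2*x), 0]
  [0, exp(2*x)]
ds^2 = g_{ij} dx^i dx^j; only the non-zero components contribute.
ds^2 = exp(2*x) dx^2 + exp(2*x) dy^2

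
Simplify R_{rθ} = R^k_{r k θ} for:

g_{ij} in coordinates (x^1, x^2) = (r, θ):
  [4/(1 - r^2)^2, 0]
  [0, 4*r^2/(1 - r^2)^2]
Non-zero Christoffel symbols (Γ^k_{ij} = Γ^k_{ji}):
Γ^r_{r r} = 2*r/(1 - r^2)
Γ^r_{θ θ} = (r^3 + r)/(r^2 - 1)
Γ^θ_{r θ} = (-r^2 - 1)/(r^3 - r)
R^r_{r r θ} = 0 (a repeated index in an antisymmetric pair)
R^θ_{r θ θ} = 0 (a repeated index in an antisymmetric pair)
R_{rθ} = R^r_{r r θ} + R^θ_{r θ θ} = (0) + (0) = 0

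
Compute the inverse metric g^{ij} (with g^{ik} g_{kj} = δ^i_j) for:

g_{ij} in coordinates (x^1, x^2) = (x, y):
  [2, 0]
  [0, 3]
The metric is diagonal, so g^{ij} is diagonal with entries 1/g_{ii}: diag(1/2, 1/3).
g^{ij}:
  [1/2, 0]
  [0, 1/3]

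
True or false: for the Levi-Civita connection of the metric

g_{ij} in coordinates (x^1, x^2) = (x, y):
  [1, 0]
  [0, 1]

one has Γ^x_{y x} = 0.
Γ^x_{y x} = (1/2) g^{xx} (∂_y g_{xx} + ∂_x g_{xy} - ∂_x g_{yx}) = (1/2)(1)((0) + (0) - (0)) = 0
This equals the proposed value 0.
True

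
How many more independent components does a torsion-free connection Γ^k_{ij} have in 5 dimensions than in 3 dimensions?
Independent components in n dimensions: n × n(n+1)/2 = n^2(n+1)/2.
5D: 5 × 15 = 75
3D: 3 × 6 = 18
Difference = 75 - 18 = 57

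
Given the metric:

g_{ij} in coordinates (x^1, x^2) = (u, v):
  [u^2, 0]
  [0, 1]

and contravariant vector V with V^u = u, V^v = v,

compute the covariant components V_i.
V_i = g_{ij} V^j:
V_u = (u^2)(u) + (0)(v) = u^3
V_v = (0)(u) + (1)(v) = v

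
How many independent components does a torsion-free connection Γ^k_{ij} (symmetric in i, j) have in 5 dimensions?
Γ^k_{ij} has n choices for the upper index and n(n+1)/2 independent symmetric lower index pairs.
Total = 5 × 5×6/2 = 5 × 15 = 75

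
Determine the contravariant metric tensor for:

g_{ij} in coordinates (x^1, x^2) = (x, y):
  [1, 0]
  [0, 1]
The metric is diagonal, so g^{ij} is diagonal with entries 1/g_{ii}: diag(1, 1).
g^{ij}:
  [1, 0]
  [0, 1]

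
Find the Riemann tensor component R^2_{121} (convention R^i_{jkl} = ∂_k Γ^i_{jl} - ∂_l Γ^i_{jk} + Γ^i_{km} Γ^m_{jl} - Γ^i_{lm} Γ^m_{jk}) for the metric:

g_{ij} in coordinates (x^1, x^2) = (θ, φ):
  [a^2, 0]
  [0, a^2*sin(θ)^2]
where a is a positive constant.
Non-zero Christoffel symbols (Γ^k_{ij} = Γ^k_{ji}):
Γ^θ_{φ φ} = -sin(2*θ)/2
Γ^φ_{θ φ} = 1/tan(θ)
R^φ_{θ φ θ} = ∂_φ Γ^φ_{θ θ} - ∂_θ Γ^φ_{θ φ} + Γ^φ_{φ m} Γ^m_{θ θ} - Γ^φ_{θ m} Γ^m_{θ φ}
  = (0) - (-1/sin(θ)^2) + (0) - (1/tan(θ)^2) = 1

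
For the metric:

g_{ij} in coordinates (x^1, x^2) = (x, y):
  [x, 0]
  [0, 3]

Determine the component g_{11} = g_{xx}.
With x^1 = x, x^2 = y, g_{11} = g_{xx} is the row-1, column-1 entry of the matrix.
g_{11} = x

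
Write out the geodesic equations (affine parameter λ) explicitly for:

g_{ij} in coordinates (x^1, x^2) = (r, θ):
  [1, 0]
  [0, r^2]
Geodesic equation: d^2x^k/dλ^2 + Γ^k_{ij} (dx^i/dλ)(dx^j/dλ) = 0.
Non-zero Christoffel symbols:
Γ^r_{θ θ} = -r
Γ^θ_{r θ} = 1/r
Substituting (the symmetric pair Γ^k_{ij}, Γ^k_{ji} combines into a factor 2):
d^2r/dλ^2 - r (dθ/dλ)^2 = 0
d^2θ/dλ^2 + (2/r) (dr/dλ)(dθ/dλ) = 0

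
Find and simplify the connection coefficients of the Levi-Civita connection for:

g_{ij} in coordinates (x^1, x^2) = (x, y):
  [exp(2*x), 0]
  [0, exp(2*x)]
Using Γ^k_{ij} = (1/2) g^{km} (∂_i g_{mj} + ∂_j g_{mi} - ∂_m g_{ij}); the metric is diagonal, so only the m = k term contributes.
Non-zero symbols (using the symmetry Γ^k_{ij} = Γ^k_{ji}):
Γ^x_{x x} = (1/2) g^{xx} (∂_x g_{xx} + ∂_x g_{xx} - ∂_x g_{xx}) = (1/2)(exp(-2*x))((2*exp(2*x)) + (2*exp(2*x)) - (2*exp(2*x))) = 1
Γ^x_{y y} = (1/2) g^{xx} (∂_y g_{xy} + ∂_y g_{xy} - ∂_x g_{yy}) = (1/2)(exp(-2*x))((0) + (0) - (2*exp(2*x))) = -1
Γ^y_{x y} = (1/2) g^{yy} (∂_x g_{yy} + ∂_y g_{yx} - ∂_y g_{xy}) = (1/2)(exp(-2*x))((2*exp(2*x)) + (0) - (0)) = 1
All other Christoffel symbols are zero.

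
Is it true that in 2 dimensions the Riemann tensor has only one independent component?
The number of independent components is n^2(n^2-1)/12 = 4·3/12 = 1 for n = 2 (e.g. R_{1212}).
Yes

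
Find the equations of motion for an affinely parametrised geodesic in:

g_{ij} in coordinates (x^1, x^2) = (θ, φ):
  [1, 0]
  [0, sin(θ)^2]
Geodesic equation: d^2x^k/dλ^2 + Γ^k_{ij} (dx^i/dλ)(dx^j/dλ) = 0.
Non-zero Christoffel symbols:
Γ^θ_{φ φ} = -sin(2*θ)/2
Γ^φ_{θ φ} = 1/tan(θ)
Substituting (the symmetric pair Γ^k_{ij}, Γ^k_{ji} combines into a factor 2):
d^2θ/dλ^2 - (sin(2*θ)/2) (dφ/dλ)^2 = 0
d^2φ/dλ^2 + (2/tan(θ)) (dθ/dλ)(dφ/dλ) = 0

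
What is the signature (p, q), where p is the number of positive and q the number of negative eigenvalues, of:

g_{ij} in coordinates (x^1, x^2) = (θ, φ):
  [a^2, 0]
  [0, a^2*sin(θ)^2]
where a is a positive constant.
The metric is diagonal, so its eigenvalues are the diagonal entries: a^2, a^2*sin(θ)^2 (at a generic point, where coordinate-dependent entries are positive).
2 positive, 0 negative.
(2, 0) - Riemannian (positive definite)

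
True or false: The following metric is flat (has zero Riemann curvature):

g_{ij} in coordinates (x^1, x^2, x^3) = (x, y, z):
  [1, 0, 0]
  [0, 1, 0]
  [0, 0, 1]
All metric components are constant, so every Christoffel symbol vanishes and R^i_{jkl} = 0.
True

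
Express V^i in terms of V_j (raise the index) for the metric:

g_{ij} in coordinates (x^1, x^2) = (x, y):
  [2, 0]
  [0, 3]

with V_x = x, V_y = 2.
Inverse metric (diagonal): g^{xx} = 1/2, g^{yy} = 1/3
V^i = g^{ij} V_j:
V^x = (1/2)(x) + (0)(2) = x/2
V^y = (0)(x) + (1/3)(2) = 2/3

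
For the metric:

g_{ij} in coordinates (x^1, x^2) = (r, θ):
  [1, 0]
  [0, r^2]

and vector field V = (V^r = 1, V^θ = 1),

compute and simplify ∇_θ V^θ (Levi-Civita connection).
Non-zero Christoffel symbols:
Γ^r_{θ θ} = -r
Γ^θ_{r θ} = 1/r
∇_θ V^θ = ∂_θ V^θ + Γ^θ_{θ j} V^j
  = (0) + (1/r)(1) + (0)(1)
  = 1/r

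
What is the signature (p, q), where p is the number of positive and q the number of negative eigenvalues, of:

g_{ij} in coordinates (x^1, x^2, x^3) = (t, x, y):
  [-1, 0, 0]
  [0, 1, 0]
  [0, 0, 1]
The metric is diagonal, so its eigenvalues are the diagonal entries: -1, 1, 1 (at a generic point, where coordinate-dependent entries are positive).
2 positive, 1 negative.
(2, 1) - Lorentzian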